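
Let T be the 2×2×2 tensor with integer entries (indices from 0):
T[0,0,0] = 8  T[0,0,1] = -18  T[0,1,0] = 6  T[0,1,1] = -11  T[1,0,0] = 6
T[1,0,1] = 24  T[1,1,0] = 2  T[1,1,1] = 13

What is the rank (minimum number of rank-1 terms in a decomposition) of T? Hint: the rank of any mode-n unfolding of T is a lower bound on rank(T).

2

Lower bound: in the mode-3 unfolding of T (rows indexed by k, columns by (i,j)) the 2×2 minor on rows k ∈ {0, 1}, columns (i,j) ∈ {(0,0), (0,1)} is det [[8, 6], [-18, -11]] = 20 ≠ 0, so that unfolding has rank ≥ 2 and hence rank(T) ≥ 2 (CP rank is at least every unfolding rank, though it can be larger).
Upper bound: with S_k = T[:,:,k], the two rank-1 terms a₁b₁ᵀ, a₂b₂ᵀ are the rank-1 members of the pencil x·S₀ + y·S₁.
det(x·S₀ + y·S₁) is −20·x² − 10·xy + 30·y² = (-10)·(2·x + 3·y)(x − y), vanishing at (x:y) = (3:-2) and (1:1).
M₁ = 3·S₀ − 2·S₁ = [[60, 40], [-30, -20]] = 10·[2, -1][3, 2]ᵀ and M₂ = S₀ + S₁ = [[-10, -5], [30, 15]] = (-5)·[1, -3][2, 1]ᵀ, so take a₁ = [2, -1], b₁ = [3, 2], a₂ = [1, -3], b₂ = [2, 1].
Each slice is an integer combination of E₁ = a₁b₁ᵀ and E₂ = a₂b₂ᵀ: S₀ = 2·E₁ − 2·E₂, S₁ = −2·E₁ − 3·E₂; reading off coefficients, c₁ = [2, -2] and c₂ = [-2, -3].
Hence T = [2, -1] ⊗ [3, 2] ⊗ [2, -2] + [1, -3] ⊗ [2, 1] ⊗ [-2, -3], so rank(T) ≤ 2.
These bounds meet, so rank(T) = 2.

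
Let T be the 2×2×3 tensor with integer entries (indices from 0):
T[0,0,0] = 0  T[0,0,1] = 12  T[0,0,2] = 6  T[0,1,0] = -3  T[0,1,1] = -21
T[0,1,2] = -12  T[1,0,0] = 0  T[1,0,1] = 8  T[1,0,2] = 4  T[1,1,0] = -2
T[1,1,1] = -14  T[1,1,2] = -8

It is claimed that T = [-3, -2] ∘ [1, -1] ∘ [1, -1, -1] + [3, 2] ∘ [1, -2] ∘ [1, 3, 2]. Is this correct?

Reconstruct entry (0,0,2) from the claimed factors: Σₗ aₗ[0]bₗ[0]cₗ[2] = (-3)·(1)·(-1) + (3)·(1)·(2) = 9, but T[0,0,2] = 6. The claim is false.

No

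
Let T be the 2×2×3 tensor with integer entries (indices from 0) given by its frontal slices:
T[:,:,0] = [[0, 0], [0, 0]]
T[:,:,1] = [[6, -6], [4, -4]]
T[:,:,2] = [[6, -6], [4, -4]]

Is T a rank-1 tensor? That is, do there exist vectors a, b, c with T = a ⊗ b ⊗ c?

If T = a ⊗ b ⊗ c then every fibre of T is a multiple of the corresponding factor, so read the factors off the fibres through the nonzero entry T[0,0,1] = 6.
The mode-1 fibre T[:,0,1] = [6, 4] gives a = [3, 2] (primitive direction); the mode-2 fibre T[0,:,1] = [6, -6] gives b = [1, -1]; then c[k] = T[0,0,k] / (a[0]·b[0]) = [0, 6, 6] / 3 = [0, 2, 2].
Expanding [3, 2] ⊗ [1, -1] ⊗ [0, 2, 2] reproduces all 12 entries of T, so T = [3, 2] ⊗ [1, -1] ⊗ [0, 2, 2] and rank(T) ≤ 1.
Equivalently every frontal slice T[:,:,k] is c[k] times the rank-1 matrix [3, 2] ⊗ [1, -1]. So T has rank 1 (it is nonzero).

Yes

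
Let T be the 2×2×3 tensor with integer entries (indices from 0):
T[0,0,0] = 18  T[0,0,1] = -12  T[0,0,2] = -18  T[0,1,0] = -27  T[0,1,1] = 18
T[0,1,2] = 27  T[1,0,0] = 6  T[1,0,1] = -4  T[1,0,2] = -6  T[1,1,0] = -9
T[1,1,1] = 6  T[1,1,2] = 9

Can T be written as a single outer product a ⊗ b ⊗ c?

If T = a ⊗ b ⊗ c then every fibre of T is a multiple of the corresponding factor, so read the factors off the fibres through the nonzero entry T[0,0,0] = 18.
The mode-1 fibre T[:,0,0] = [18, 6] gives a = [3, 1] (primitive direction); the mode-2 fibre T[0,:,0] = [18, -27] gives b = [2, -3]; then c[k] = T[0,0,k] / (a[0]·b[0]) = [18, -12, -18] / 6 = [3, -2, -3].
Expanding [3, 1] ⊗ [2, -3] ⊗ [3, -2, -3] reproduces all 12 entries of T, so T = [3, 1] ⊗ [2, -3] ⊗ [3, -2, -3] and rank(T) ≤ 1.
Equivalently every frontal slice T[:,:,k] is c[k] times the rank-1 matrix [3, 1] ⊗ [2, -3]. So T has rank 1 (it is nonzero).

Yes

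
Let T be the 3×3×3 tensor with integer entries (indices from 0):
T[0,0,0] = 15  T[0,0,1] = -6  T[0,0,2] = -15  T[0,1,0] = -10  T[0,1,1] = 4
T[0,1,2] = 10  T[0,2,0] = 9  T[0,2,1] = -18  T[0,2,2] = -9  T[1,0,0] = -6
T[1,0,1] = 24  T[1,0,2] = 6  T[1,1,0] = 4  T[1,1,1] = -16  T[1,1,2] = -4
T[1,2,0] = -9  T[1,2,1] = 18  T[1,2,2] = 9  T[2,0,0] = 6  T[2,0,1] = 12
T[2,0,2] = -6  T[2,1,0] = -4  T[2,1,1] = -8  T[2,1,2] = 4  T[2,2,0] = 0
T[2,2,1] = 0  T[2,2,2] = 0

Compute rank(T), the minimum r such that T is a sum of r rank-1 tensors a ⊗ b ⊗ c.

Lower bound: the mode-2 unfolding of T (rows indexed by j, columns by (i,k) = (0,0), (0,1), (0,2), (1,0), (1,1), (1,2), (2,0), (2,1), (2,2)) is [[15, -6, -15, -6, 24, 6, 6, 12, -6], [-10, 4, 10, 4, -16, -4, -4, -8, 4], [9, -18, -9, -9, 18, 9, 0, 0, 0]].
There the 2×2 minor on rows j ∈ {0, 2}, columns (i,k) ∈ {(0,0), (0,1)} is det [[15, -6], [9, -18]] = -216 ≠ 0, so this unfolding has rank ≥ 2; CP rank is at least every unfolding rank, so rank(T) ≥ 2. (Flattening ranks never certify an upper bound on CP rank; for that we must actually write T with 2 rank-1 terms.)
Upper bound — finding two terms. Write S_k = T[:,:,k] for the frontal slices: S₀ = [[15, -10, 9], [-6, 4, -9], [6, -4, 0]], S₁ = [[-6, 4, -18], [24, -16, 18], [12, -8, 0]], S₂ = [[-15, 10, -9], [6, -4, 9], [-6, 4, 0]].
If T = a₁ ⊗ b₁ ⊗ c₁ + a₂ ⊗ b₂ ⊗ c₂ then each S_k = c₁[k]·a₁b₁ᵀ + c₂[k]·a₂b₂ᵀ. S₀ and S₁ are linearly independent, so a₁b₁ᵀ and a₂b₂ᵀ must span the same plane of matrices: they are the rank-1 matrices of the form x·S₀ + y·S₁.
The 2×2 minor of x·S₀ + y·S₁ on rows {0,1}, columns {0,2} is −81·x² + 324·y² = (-81)·(x − 2·y)(x + 2·y), vanishing at (x:y) = (2:1) and (2:-1).
M₁ = 2·S₀ + S₁ = [[24, -16, 0], [12, -8, 0], [24, -16, 0]] = 4·[2, 1, 2][3, -2, 0]ᵀ and M₂ = 2·S₀ − S₁ = [[36, -24, 36], [-36, 24, -36], [0, 0, 0]] = 12·[1, -1, 0][3, -2, 3]ᵀ, so take a₁ = [2, 1, 2], b₁ = [3, -2, 0], a₂ = [1, -1, 0], b₂ = [3, -2, 3].
Each slice is an integer combination of E₁ = a₁b₁ᵀ and E₂ = a₂b₂ᵀ: S₀ = E₁ + 3·E₂, S₁ = 2·E₁ − 6·E₂, S₂ = −E₁ − 3·E₂; reading off coefficients, c₁ = [1, 2, -1] and c₂ = [3, -6, -3].
Hence T = [2, 1, 2] ⊗ [3, -2, 0] ⊗ [1, 2, -1] + [1, -1, 0] ⊗ [3, -2, 3] ⊗ [3, -6, -3], so rank(T) ≤ 2.
These bounds meet, so rank(T) = 2.

2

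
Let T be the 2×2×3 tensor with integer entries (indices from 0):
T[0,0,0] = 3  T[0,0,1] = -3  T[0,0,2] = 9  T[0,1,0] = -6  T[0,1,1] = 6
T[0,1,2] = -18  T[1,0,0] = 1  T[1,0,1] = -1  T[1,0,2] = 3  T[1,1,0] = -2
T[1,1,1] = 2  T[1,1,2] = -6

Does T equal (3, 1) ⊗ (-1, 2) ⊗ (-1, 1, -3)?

Reconstruct entrywise from the claimed factors. For example, T[1,0,2] = 3 and Σₗ aₗ[1]bₗ[0]cₗ[2] = (1)·(-1)·(-3) = 3; checking all 12 entries, every one matches. The claim holds.

Yes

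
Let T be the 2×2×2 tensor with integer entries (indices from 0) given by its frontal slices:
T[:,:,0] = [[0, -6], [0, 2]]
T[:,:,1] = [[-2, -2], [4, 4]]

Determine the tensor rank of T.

2

Lower bound: the mode-1 unfolding of T (rows indexed by i, columns by (j,k) = (0,0), (0,1), (1,0), (1,1)) is [[0, -2, -6, -2], [0, 4, 2, 4]].
There the 2×2 minor on rows i ∈ {0, 1}, columns (j,k) ∈ {(0,1), (1,0)} is det [[-2, -6], [4, 2]] = 20 ≠ 0, so this unfolding has rank ≥ 2; CP rank is at least every unfolding rank, so rank(T) ≥ 2. (Flattening ranks never certify an upper bound on CP rank; for that we must actually write T with 2 rank-1 terms.)
Upper bound — finding two terms. Write S_k = T[:,:,k] for the frontal slices: S₀ = [[0, -6], [0, 2]], S₁ = [[-2, -2], [4, 4]].
If T = a₁ ⊗ b₁ ⊗ c₁ + a₂ ⊗ b₂ ⊗ c₂ then each S_k = c₁[k]·a₁b₁ᵀ + c₂[k]·a₂b₂ᵀ. S₀ and S₁ are linearly independent, so a₁b₁ᵀ and a₂b₂ᵀ must span the same plane of matrices: they are the rank-1 matrices of the form x·S₀ + y·S₁.
det(x·S₀ + y·S₁) is 20·xy = 20·(y)(x), vanishing at (x:y) = (1:0) and (0:1).
M₁ = S₀ = [[0, -6], [0, 2]] = (-2)·[3, -1][0, 1]ᵀ and M₂ = S₁ = [[-2, -2], [4, 4]] = (-2)·[1, -2][1, 1]ᵀ, so take a₁ = [3, -1], b₁ = [0, 1], a₂ = [1, -2], b₂ = [1, 1].
Each slice is an integer combination of E₁ = a₁b₁ᵀ and E₂ = a₂b₂ᵀ: S₀ = −2·E₁, S₁ = −2·E₂; reading off coefficients, c₁ = [-2, 0] and c₂ = [0, -2].
Hence T = [3, -1] ⊗ [0, 1] ⊗ [-2, 0] + [1, -2] ⊗ [1, 1] ⊗ [0, -2], so rank(T) ≤ 2.
These bounds meet, so rank(T) = 2.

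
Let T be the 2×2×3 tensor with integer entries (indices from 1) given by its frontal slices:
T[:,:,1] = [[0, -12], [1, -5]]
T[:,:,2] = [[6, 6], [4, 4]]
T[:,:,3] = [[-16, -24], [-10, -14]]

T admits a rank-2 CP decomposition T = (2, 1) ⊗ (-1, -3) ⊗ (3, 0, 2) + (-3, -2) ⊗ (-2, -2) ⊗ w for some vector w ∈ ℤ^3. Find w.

w = (1, 1, -2)

Subtract the known terms from T to get the rank-1 residual R = (-3, -2) ⊗ (-2, -2) ⊗ w, so R[i,j,k] = a[i]·b[j]·w[k]. Pick indices with nonzero a[1]·b[1] = (-3)·(-2) = 6. Only the fibre through (1,1,·) is needed: R[1,1,:] = T[1,1,:] − Σₗ aₗ[1]bₗ[1]cₗ = [0, 6, -16] − (2)·(-1)·(3, 0, 2) = [6, 6, -12]. Then w[k] = R[1,1,k] / 6 for each k, giving w = [6, 6, -12] / 6 = (1, 1, -2).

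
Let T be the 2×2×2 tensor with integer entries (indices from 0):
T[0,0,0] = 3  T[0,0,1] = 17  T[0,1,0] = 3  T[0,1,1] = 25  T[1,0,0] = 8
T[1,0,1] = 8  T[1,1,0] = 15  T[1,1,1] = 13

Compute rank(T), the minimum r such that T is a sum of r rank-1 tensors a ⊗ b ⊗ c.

2

Lower bound: the mode-3 unfolding of T (rows indexed by k, columns by (i,j) = (0,0), (0,1), (1,0), (1,1)) is [[3, 3, 8, 15], [17, 25, 8, 13]].
There the 2×2 minor on rows k ∈ {0, 1}, columns (i,j) ∈ {(0,0), (0,1)} is det [[3, 3], [17, 25]] = 24 ≠ 0, so this unfolding has rank ≥ 2; CP rank is at least every unfolding rank, so rank(T) ≥ 2. (This is only a lower bound: in general the CP rank may exceed every unfolding rank, so we still need to exhibit 2 rank-1 terms summing to T.)
Upper bound — finding two terms. Write S_k = T[:,:,k] for the frontal slices: S₀ = [[3, 3], [8, 15]], S₁ = [[17, 25], [8, 13]].
If T = a₁ ⊗ b₁ ⊗ c₁ + a₂ ⊗ b₂ ⊗ c₂ then each S_k = c₁[k]·a₁b₁ᵀ + c₂[k]·a₂b₂ᵀ. S₀ and S₁ are linearly independent, so a₁b₁ᵀ and a₂b₂ᵀ must span the same plane of matrices: they are the rank-1 matrices of the form x·S₀ + y·S₁.
det(x·S₀ + y·S₁) is 21·x² + 70·xy + 21·y² = 7·(x + 3·y)(3·x + y), vanishing at (x:y) = (3:-1) and (1:-3).
M₁ = 3·S₀ − S₁ = [[-8, -16], [16, 32]] = (-8)·[1, -2][1, 2]ᵀ and M₂ = S₀ − 3·S₁ = [[-48, -72], [-16, -24]] = (-8)·[3, 1][2, 3]ᵀ, so take a₁ = [1, -2], b₁ = [1, 2], a₂ = [3, 1], b₂ = [2, 3].
Each slice is an integer combination of E₁ = a₁b₁ᵀ and E₂ = a₂b₂ᵀ: S₀ = −3·E₁ + E₂, S₁ = −E₁ + 3·E₂; reading off coefficients, c₁ = [-3, -1] and c₂ = [1, 3].
Hence T = [1, -2] ⊗ [1, 2] ⊗ [-3, -1] + [3, 1] ⊗ [2, 3] ⊗ [1, 3], so rank(T) ≤ 2.
These bounds meet, so rank(T) = 2.
Check entry T[1,0,0] = 8: (-2)·(1)·(-3) + (1)·(2)·(1) = 8.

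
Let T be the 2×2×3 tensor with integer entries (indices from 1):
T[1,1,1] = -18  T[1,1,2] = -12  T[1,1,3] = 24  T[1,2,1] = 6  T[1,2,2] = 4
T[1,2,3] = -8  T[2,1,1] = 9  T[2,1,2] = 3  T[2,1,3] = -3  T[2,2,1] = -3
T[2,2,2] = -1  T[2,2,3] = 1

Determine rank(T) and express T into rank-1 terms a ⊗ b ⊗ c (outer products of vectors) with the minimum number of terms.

rank(T) = 2

Lower bound: the mode-1 unfolding of T (rows indexed by i, columns by (j,k) = (1,1), (1,2), (1,3), (2,1), (2,2), (2,3)) is [[-18, -12, 24, 6, 4, -8], [9, 3, -3, -3, -1, 1]].
There the 2×2 minor on rows i ∈ {1, 2}, columns (j,k) ∈ {(1,1), (1,2)} is det [[-18, -12], [9, 3]] = 54 ≠ 0, so this unfolding has rank ≥ 2; CP rank is at least every unfolding rank, so rank(T) ≥ 2. (Flattening ranks never certify an upper bound on CP rank; for that we must actually write T with 2 rank-1 terms.)
Upper bound — finding two terms. Every mode-2 slice of T is a multiple of one matrix: T[:,j,:] = b[j]·M with b = [3, -1] and M = [[-6, -4, 8], [3, 1, -1]] (rows indexed by i, columns by k). So it suffices to write M as a sum of two rank-1 matrices.
Splitting M by its rows (i = 1, 2), M = [1, 0][-6, -4, 8]ᵀ + [0, 1][3, 1, -1]ᵀ.
Hence T = [1, 0] ⊗ [3, -1] ⊗ [-6, -4, 8] + [0, 1] ⊗ [3, -1] ⊗ [3, 1, -1], so rank(T) ≤ 2.
These bounds meet, so rank(T) = 2.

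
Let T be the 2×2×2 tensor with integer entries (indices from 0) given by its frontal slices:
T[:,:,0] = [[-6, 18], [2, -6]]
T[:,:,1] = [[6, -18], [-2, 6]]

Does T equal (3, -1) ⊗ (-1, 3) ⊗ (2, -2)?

Yes

Reconstruct entrywise from the claimed factors. For example, T[0,0,1] = 6 and Σₗ aₗ[0]bₗ[0]cₗ[1] = (3)·(-1)·(-2) = 6; checking all 8 entries, every one matches. The claim holds.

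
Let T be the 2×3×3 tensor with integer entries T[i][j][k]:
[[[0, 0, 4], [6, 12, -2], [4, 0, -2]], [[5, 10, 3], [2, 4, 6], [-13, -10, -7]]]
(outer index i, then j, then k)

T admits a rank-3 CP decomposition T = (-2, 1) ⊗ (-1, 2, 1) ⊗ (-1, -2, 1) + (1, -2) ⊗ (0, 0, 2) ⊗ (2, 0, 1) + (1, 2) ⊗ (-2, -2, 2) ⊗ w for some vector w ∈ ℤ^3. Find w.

Subtract the known terms from T to get the rank-1 residual R = (1, 2) ⊗ (-2, -2, 2) ⊗ w, so R[i,j,k] = a[i]·b[j]·w[k]. Pick indices with nonzero a[0]·b[0] = (1)·(-2) = -2. Only the fibre through (0,0,·) is needed: R[0,0,:] = T[0,0,:] − Σₗ aₗ[0]bₗ[0]cₗ = [0, 0, 4] − (-2)·(-1)·(-1, -2, 1) − (1)·(0)·(2, 0, 1) = [2, 4, 2]. Then w[k] = R[0,0,k] / -2 for each k, giving w = [2, 4, 2] / -2 = (-1, -2, -1).

w = (-1, -2, -1)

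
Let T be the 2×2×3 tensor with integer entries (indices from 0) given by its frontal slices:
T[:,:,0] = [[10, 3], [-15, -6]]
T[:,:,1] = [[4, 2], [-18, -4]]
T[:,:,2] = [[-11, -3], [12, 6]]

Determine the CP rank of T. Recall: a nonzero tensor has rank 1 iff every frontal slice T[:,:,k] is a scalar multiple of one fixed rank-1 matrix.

2

Lower bound: in the mode-2 unfolding of T (rows indexed by j, columns by (i,k)) the 2×2 minor on rows j ∈ {0, 1}, columns (i,k) ∈ {(0,0), (0,1)} is det [[10, 4], [3, 2]] = 8 ≠ 0, so that unfolding has rank ≥ 2 and hence rank(T) ≥ 2 (CP rank is at least every unfolding rank, though it can be larger).
Upper bound: with S_k = T[:,:,k], the two rank-1 terms a₁b₁ᵀ, a₂b₂ᵀ are the rank-1 members of the pencil x·S₀ + y·S₁.
det(x·S₀ + y·S₁) is −15·x² + 20·xy + 20·y² = (-5)·(x − 2·y)(3·x + 2·y), vanishing at (x:y) = (2:1) and (2:-3).
M₁ = 2·S₀ + S₁ = [[24, 8], [-48, -16]] = 8·(1, -2)(3, 1)ᵀ and M₂ = 2·S₀ − 3·S₁ = [[8, 0], [24, 0]] = 8·(1, 3)(1, 0)ᵀ, so take a₁ = (1, -2), b₁ = (3, 1), a₂ = (1, 3), b₂ = (1, 0).
Each slice is an integer combination of E₁ = a₁b₁ᵀ and E₂ = a₂b₂ᵀ: S₀ = 3·E₁ + E₂, S₁ = 2·E₁ − 2·E₂, S₂ = −3·E₁ − 2·E₂; reading off coefficients, c₁ = (3, 2, -3) and c₂ = (1, -2, -2).
Hence T = (1, -2) ⊗ (3, 1) ⊗ (3, 2, -3) + (1, 3) ⊗ (1, 0) ⊗ (1, -2, -2), so rank(T) ≤ 2.
These bounds meet, so rank(T) = 2.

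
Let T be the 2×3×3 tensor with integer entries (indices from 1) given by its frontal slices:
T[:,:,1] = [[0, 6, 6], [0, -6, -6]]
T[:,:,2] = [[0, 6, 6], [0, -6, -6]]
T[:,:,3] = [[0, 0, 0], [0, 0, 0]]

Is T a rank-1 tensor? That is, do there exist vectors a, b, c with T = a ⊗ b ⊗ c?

Yes

The mode-1 fibre T[:,2,1] = [6, -6] gives a = [1, -1] (primitive direction); the mode-2 fibre T[1,:,1] = [0, 6, 6] gives b = [0, 1, 1]; then c[k] = T[1,2,k] / (a[1]·b[2]) = [6, 6, 0] / 1 = [6, 6, 0].
Expanding [1, -1] ⊗ [0, 1, 1] ⊗ [6, 6, 0] reproduces all 18 entries of T, so T = [1, -1] ⊗ [0, 1, 1] ⊗ [6, 6, 0] and rank(T) ≤ 1.
Equivalently every frontal slice T[:,:,k] is c[k] times the rank-1 matrix [1, -1] ⊗ [0, 1, 1]. So T has rank 1 (it is nonzero).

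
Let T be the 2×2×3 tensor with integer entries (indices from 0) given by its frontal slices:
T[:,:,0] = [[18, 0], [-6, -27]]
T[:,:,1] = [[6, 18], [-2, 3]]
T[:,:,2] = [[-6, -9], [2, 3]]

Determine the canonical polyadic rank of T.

Lower bound: in the mode-1 unfolding of T (rows indexed by i, columns by (j,k)) the 2×2 minor on rows i ∈ {0, 1}, columns (j,k) ∈ {(0,0), (1,0)} is det [[18, 0], [-6, -27]] = -486 ≠ 0, so that unfolding has rank ≥ 2 and hence rank(T) ≥ 2 (CP rank is at least every unfolding rank, though it can be larger).
Upper bound: with S_k = T[:,:,k], the two rank-1 terms a₁b₁ᵀ, a₂b₂ᵀ are the rank-1 members of the pencil x·S₀ + y·S₁.
det(x·S₀ + y·S₁) is −486·x² + 54·y² = (-54)·(3·x − y)(3·x + y), vanishing at (x:y) = (1:3) and (1:-3).
M₁ = S₀ + 3·S₁ = [[36, 54], [-12, -18]] = 6·[3, -1][2, 3]ᵀ and M₂ = S₀ − 3·S₁ = [[0, -54], [0, -36]] = (-18)·[3, 2][0, 1]ᵀ, so take a₁ = [3, -1], b₁ = [2, 3], a₂ = [3, 2], b₂ = [0, 1].
Each slice is an integer combination of E₁ = a₁b₁ᵀ and E₂ = a₂b₂ᵀ: S₀ = 3·E₁ − 9·E₂, S₁ = E₁ + 3·E₂, S₂ = −E₁; reading off coefficients, c₁ = [3, 1, -1] and c₂ = [-9, 3, 0].
Hence T = [3, -1] ⊗ [2, 3] ⊗ [3, 1, -1] + [3, 2] ⊗ [0, 1] ⊗ [-9, 3, 0], so rank(T) ≤ 2.
These bounds meet, so rank(T) = 2.

2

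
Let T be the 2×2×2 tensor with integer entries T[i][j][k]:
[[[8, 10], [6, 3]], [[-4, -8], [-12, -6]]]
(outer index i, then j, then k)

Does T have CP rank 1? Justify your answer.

No

The mode-3 unfolding of T (rows indexed by k, columns by (i,j) = (0,0), (0,1), (1,0), (1,1)) is [[8, 6, -4, -12], [10, 3, -8, -6]].
There the 2×2 minor on rows k ∈ {0, 1}, columns (i,j) ∈ {(0,0), (0,1)} is det [[8, 6], [10, 3]] = -36 ≠ 0, so this unfolding has rank ≥ 2; CP rank is at least every unfolding rank, so rank(T) ≥ 2.
In particular rank(T) ≥ 2 > 1, so T is not rank-1.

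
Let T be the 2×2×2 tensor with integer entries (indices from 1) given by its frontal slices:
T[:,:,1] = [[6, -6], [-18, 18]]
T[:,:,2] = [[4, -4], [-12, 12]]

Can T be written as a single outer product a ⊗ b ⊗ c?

If T = a ⊗ b ⊗ c then every fibre of T is a multiple of the corresponding factor, so read the factors off the fibres through the nonzero entry T[1,1,1] = 6.
The mode-1 fibre T[:,1,1] = [6, -18] gives a = [1, -3] (primitive direction); the mode-2 fibre T[1,:,1] = [6, -6] gives b = [1, -1]; then c[k] = T[1,1,k] / (a[1]·b[1]) = [6, 4] / 1 = [6, 4].
Expanding [1, -3] ⊗ [1, -1] ⊗ [6, 4] reproduces all 8 entries of T, so T = [1, -3] ⊗ [1, -1] ⊗ [6, 4] and rank(T) ≤ 1.
Equivalently every frontal slice T[:,:,k] is c[k] times the rank-1 matrix [1, -3] ⊗ [1, -1]. So T has rank 1 (it is nonzero).

Yes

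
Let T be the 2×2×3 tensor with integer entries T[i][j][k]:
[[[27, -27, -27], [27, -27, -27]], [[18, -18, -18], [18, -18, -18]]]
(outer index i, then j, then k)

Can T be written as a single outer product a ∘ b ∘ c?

Yes

The mode-1 fibre T[:,0,0] = [27, 18] gives a = [3, 2] (primitive direction); the mode-2 fibre T[0,:,0] = [27, 27] gives b = [1, 1]; then c[k] = T[0,0,k] / (a[0]·b[0]) = [27, -27, -27] / 3 = [9, -9, -9].
Expanding [3, 2] ∘ [1, 1] ∘ [9, -9, -9] reproduces all 12 entries of T, so T = [3, 2] ∘ [1, 1] ∘ [9, -9, -9] and rank(T) ≤ 1.
Equivalently every frontal slice T[:,:,k] is c[k] times the rank-1 matrix [3, 2] ∘ [1, 1]. So T has rank 1 (it is nonzero).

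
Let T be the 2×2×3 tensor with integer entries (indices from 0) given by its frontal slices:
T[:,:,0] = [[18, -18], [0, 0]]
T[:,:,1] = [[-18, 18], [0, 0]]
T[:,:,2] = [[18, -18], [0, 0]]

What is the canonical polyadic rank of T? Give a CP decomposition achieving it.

rank(T) = 1

Lower bound: T ≠ 0 (e.g. T[0,0,0] = 18), so rank(T) ≥ 1.
Upper bound: if T = a (x) b (x) c then every fibre of T is a multiple of the corresponding factor, so read the factors off the fibres through the nonzero entry T[0,0,0] = 18.
The mode-1 fibre T[:,0,0] = [18, 0] gives a = [1, 0] (primitive direction); the mode-2 fibre T[0,:,0] = [18, -18] gives b = [1, -1]; then c[k] = T[0,0,k] / (a[0]·b[0]) = [18, -18, 18] / 1 = [18, -18, 18].
Expanding [1, 0] (x) [1, -1] (x) [18, -18, 18] reproduces all 12 entries of T, so T = [1, 0] (x) [1, -1] (x) [18, -18, 18] and rank(T) ≤ 1.
These bounds meet, so rank(T) = 1.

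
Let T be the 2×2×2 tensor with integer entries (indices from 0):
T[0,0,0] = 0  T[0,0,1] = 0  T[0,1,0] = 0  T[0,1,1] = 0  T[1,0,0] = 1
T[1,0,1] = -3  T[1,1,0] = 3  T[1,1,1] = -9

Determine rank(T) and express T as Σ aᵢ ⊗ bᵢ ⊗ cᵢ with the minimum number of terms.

rank(T) = 1

Lower bound: T ≠ 0 (e.g. T[1,0,0] = 1), so rank(T) ≥ 1.
Upper bound: if T = a ⊗ b ⊗ c then every fibre of T is a multiple of the corresponding factor, so read the factors off the fibres through the nonzero entry T[1,0,0] = 1.
The mode-1 fibre T[:,0,0] = [0, 1] gives a = [0, 1] (primitive direction); the mode-2 fibre T[1,:,0] = [1, 3] gives b = [1, 3]; then c[k] = T[1,0,k] / (a[1]·b[0]) = [1, -3] / 1 = [1, -3].
Expanding [0, 1] ⊗ [1, 3] ⊗ [1, -3] reproduces all 8 entries of T, so T = [0, 1] ⊗ [1, 3] ⊗ [1, -3] and rank(T) ≤ 1.
These bounds meet, so rank(T) = 1.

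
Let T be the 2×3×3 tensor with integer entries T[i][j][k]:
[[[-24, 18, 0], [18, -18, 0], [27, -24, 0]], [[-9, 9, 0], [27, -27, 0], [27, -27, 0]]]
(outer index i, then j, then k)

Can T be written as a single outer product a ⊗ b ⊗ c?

The mode-1 unfolding of T (rows indexed by i, columns by (j,k) = (0,0), (0,1), (0,2), (1,0), (1,1), (1,2), (2,0), (2,1), (2,2)) is [[-24, 18, 0, 18, -18, 0, 27, -24, 0], [-9, 9, 0, 27, -27, 0, 27, -27, 0]].
There the 2×2 minor on rows i ∈ {0, 1}, columns (j,k) ∈ {(0,0), (0,1)} is det [[-24, 18], [-9, 9]] = -54 ≠ 0, so this unfolding has rank ≥ 2; CP rank is at least every unfolding rank, so rank(T) ≥ 2.
In particular rank(T) ≥ 2 > 1, so T is not rank-1.

No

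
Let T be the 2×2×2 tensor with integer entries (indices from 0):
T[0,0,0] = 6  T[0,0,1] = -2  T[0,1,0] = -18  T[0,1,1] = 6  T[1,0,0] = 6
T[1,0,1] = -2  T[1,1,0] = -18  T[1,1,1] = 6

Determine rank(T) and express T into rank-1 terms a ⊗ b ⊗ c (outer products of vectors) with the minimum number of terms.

Lower bound: T ≠ 0 (e.g. T[0,0,0] = 6), so rank(T) ≥ 1.
Upper bound: if T = a ⊗ b ⊗ c then every fibre of T is a multiple of the corresponding factor, so read the factors off the fibres through the nonzero entry T[0,0,0] = 6.
The mode-1 fibre T[:,0,0] = [6, 6] gives a = [1, 1] (primitive direction); the mode-2 fibre T[0,:,0] = [6, -18] gives b = [1, -3]; then c[k] = T[0,0,k] / (a[0]·b[0]) = [6, -2] / 1 = [6, -2].
Expanding [1, 1] ⊗ [1, -3] ⊗ [6, -2] reproduces all 8 entries of T, so T = [1, 1] ⊗ [1, -3] ⊗ [6, -2] and rank(T) ≤ 1.
These bounds meet, so rank(T) = 1.
Check entry T[1,1,0] = -18: (1)·(-3)·(6) = -18.

rank(T) = 1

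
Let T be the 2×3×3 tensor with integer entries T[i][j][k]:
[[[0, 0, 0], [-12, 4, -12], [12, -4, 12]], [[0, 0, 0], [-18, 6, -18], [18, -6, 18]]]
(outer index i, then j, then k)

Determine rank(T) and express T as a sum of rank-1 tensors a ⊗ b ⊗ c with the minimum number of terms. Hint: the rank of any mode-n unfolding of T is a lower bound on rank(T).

rank(T) = 1

Lower bound: T ≠ 0 (e.g. T[0,1,0] = -12), so rank(T) ≥ 1.
Upper bound: if T = a ⊗ b ⊗ c then every fibre of T is a multiple of the corresponding factor, so read the factors off the fibres through the nonzero entry T[0,1,0] = -12.
The mode-1 fibre T[:,1,0] = [-12, -18] gives a = (2, 3) (primitive direction); the mode-2 fibre T[0,:,0] = [0, -12, 12] gives b = (0, 1, -1); then c[k] = T[0,1,k] / (a[0]·b[1]) = [-12, 4, -12] / 2 = (-6, 2, -6).
Expanding (2, 3) ⊗ (0, 1, -1) ⊗ (-6, 2, -6) reproduces all 18 entries of T, so T = (2, 3) ⊗ (0, 1, -1) ⊗ (-6, 2, -6) and rank(T) ≤ 1.
These bounds meet, so rank(T) = 1.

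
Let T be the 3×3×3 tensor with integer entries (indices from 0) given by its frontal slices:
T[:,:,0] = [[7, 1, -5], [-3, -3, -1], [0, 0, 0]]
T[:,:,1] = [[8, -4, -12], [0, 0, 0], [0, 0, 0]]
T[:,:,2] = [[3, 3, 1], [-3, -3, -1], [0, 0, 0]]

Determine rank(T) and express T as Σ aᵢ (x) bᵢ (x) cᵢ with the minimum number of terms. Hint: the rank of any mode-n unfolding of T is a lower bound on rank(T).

Lower bound: the mode-2 unfolding of T (rows indexed by j, columns by (i,k) = (0,0), (0,1), (0,2), (1,0), (1,1), (1,2), (2,0), (2,1), (2,2)) is [[7, 8, 3, -3, 0, -3, 0, 0, 0], [1, -4, 3, -3, 0, -3, 0, 0, 0], [-5, -12, 1, -1, 0, -1, 0, 0, 0]].
There the 2×2 minor on rows j ∈ {0, 1}, columns (i,k) ∈ {(0,0), (0,1)} is det [[7, 8], [1, -4]] = -36 ≠ 0, so this unfolding has rank ≥ 2; CP rank is at least every unfolding rank, so rank(T) ≥ 2. (Unfolding ranks only ever bound the CP rank from below — rank(T) can be strictly larger than all of them — so the matching upper bound has to come from an explicit 2-term decomposition.)
Upper bound — finding two terms. Write S_k = T[:,:,k] for the frontal slices: S₀ = [[7, 1, -5], [-3, -3, -1], [0, 0, 0]], S₁ = [[8, -4, -12], [0, 0, 0], [0, 0, 0]], S₂ = [[3, 3, 1], [-3, -3, -1], [0, 0, 0]].
If T = a₁ (x) b₁ (x) c₁ + a₂ (x) b₂ (x) c₂ then each S_k = c₁[k]·a₁b₁ᵀ + c₂[k]·a₂b₂ᵀ. S₀ and S₁ are linearly independent, so a₁b₁ᵀ and a₂b₂ᵀ must span the same plane of matrices: they are the rank-1 matrices of the form x·S₀ + y·S₁.
The 2×2 minor of x·S₀ + y·S₁ on rows {0,1}, columns {0,1} is −18·x² − 36·xy = (-18)·(x + 2·y)(x), vanishing at (x:y) = (2:-1) and (0:1).
M₁ = 2·S₀ − S₁ = [[6, 6, 2], [-6, -6, -2], [0, 0, 0]] = 2·[1, -1, 0][3, 3, 1]ᵀ and M₂ = S₁ = [[8, -4, -12], [0, 0, 0], [0, 0, 0]] = 4·[1, 0, 0][2, -1, -3]ᵀ, so take a₁ = [1, -1, 0], b₁ = [3, 3, 1], a₂ = [1, 0, 0], b₂ = [2, -1, -3].
Each slice is an integer combination of E₁ = a₁b₁ᵀ and E₂ = a₂b₂ᵀ: S₀ = E₁ + 2·E₂, S₁ = 4·E₂, S₂ = E₁; reading off coefficients, c₁ = [1, 0, 1] and c₂ = [2, 4, 0].
Hence T = [1, -1, 0] (x) [3, 3, 1] (x) [1, 0, 1] + [1, 0, 0] (x) [2, -1, -3] (x) [2, 4, 0], so rank(T) ≤ 2.
These bounds meet, so rank(T) = 2.

rank(T) = 2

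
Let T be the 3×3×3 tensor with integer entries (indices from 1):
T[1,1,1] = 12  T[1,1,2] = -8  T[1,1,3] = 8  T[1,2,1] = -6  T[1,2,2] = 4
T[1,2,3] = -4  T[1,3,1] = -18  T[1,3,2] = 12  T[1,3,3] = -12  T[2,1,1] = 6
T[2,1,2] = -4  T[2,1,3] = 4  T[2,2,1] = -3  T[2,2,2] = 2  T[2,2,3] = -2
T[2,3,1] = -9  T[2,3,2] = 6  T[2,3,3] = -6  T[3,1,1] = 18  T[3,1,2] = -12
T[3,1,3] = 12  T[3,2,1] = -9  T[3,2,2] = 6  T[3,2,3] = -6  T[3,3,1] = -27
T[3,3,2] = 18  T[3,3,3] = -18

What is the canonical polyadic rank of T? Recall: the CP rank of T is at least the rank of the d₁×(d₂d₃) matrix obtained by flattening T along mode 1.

1

Lower bound: T ≠ 0 (e.g. T[1,1,1] = 12), so rank(T) ≥ 1.
Upper bound: if T = a ⊗ b ⊗ c then every fibre of T is a multiple of the corresponding factor, so read the factors off the fibres through the nonzero entry T[1,1,1] = 12.
The mode-1 fibre T[:,1,1] = [12, 6, 18] gives a = (2, 1, 3) (primitive direction); the mode-2 fibre T[1,:,1] = [12, -6, -18] gives b = (2, -1, -3); then c[k] = T[1,1,k] / (a[1]·b[1]) = [12, -8, 8] / 4 = (3, -2, 2).
Expanding (2, 1, 3) ⊗ (2, -1, -3) ⊗ (3, -2, 2) reproduces all 27 entries of T, so T = (2, 1, 3) ⊗ (2, -1, -3) ⊗ (3, -2, 2) and rank(T) ≤ 1.
These bounds meet, so rank(T) = 1.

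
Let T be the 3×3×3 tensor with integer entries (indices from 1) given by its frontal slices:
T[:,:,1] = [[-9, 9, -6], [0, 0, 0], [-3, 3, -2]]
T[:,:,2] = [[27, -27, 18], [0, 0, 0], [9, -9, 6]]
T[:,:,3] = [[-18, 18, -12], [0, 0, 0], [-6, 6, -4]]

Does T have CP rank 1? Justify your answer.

If T = a ⊗ b ⊗ c then every fibre of T is a multiple of the corresponding factor, so read the factors off the fibres through the nonzero entry T[1,1,1] = -9.
The mode-1 fibre T[:,1,1] = [-9, 0, -3] gives a = (3, 0, 1) (primitive direction); the mode-2 fibre T[1,:,1] = [-9, 9, -6] gives b = (3, -3, 2); then c[k] = T[1,1,k] / (a[1]·b[1]) = [-9, 27, -18] / 9 = (-1, 3, -2).
Expanding (3, 0, 1) ⊗ (3, -3, 2) ⊗ (-1, 3, -2) reproduces all 27 entries of T, so T = (3, 0, 1) ⊗ (3, -3, 2) ⊗ (-1, 3, -2) and rank(T) ≤ 1.
Equivalently every frontal slice T[:,:,k] is c[k] times the rank-1 matrix (3, 0, 1) ⊗ (3, -3, 2). So T has rank 1 (it is nonzero).

Yes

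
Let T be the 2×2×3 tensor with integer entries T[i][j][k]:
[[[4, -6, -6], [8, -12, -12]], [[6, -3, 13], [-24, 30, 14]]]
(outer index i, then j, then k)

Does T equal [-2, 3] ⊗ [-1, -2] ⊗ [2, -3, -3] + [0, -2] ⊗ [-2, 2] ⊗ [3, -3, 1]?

Reconstruct entrywise from the claimed factors. For example, T[1,0,1] = -3 and Σₗ aₗ[1]bₗ[0]cₗ[1] = (3)·(-1)·(-3) + (-2)·(-2)·(-3) = -3; checking all 12 entries, every one matches. The claim holds.

Yes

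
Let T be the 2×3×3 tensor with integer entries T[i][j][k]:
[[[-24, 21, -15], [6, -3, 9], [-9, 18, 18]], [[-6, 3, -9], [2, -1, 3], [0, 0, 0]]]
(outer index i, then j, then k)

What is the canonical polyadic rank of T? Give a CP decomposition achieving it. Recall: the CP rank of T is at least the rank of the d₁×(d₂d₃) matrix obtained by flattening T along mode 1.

rank(T) = 2

Lower bound: the mode-2 unfolding of T (rows indexed by j, columns by (i,k) = (0,0), (0,1), (0,2), (1,0), (1,1), (1,2)) is [[-24, 21, -15, -6, 3, -9], [6, -3, 9, 2, -1, 3], [-9, 18, 18, 0, 0, 0]].
There the 2×2 minor on rows j ∈ {0, 1}, columns (i,k) ∈ {(0,0), (0,1)} is det [[-24, 21], [6, -3]] = -54 ≠ 0, so this unfolding has rank ≥ 2; CP rank is at least every unfolding rank, so rank(T) ≥ 2. (Flattening ranks never certify an upper bound on CP rank; for that we must actually write T with 2 rank-1 terms.)
Upper bound — finding two terms. Write S_k = T[:,:,k] for the frontal slices: S₀ = [[-24, 6, -9], [-6, 2, 0]], S₁ = [[21, -3, 18], [3, -1, 0]], S₂ = [[-15, 9, 18], [-9, 3, 0]].
If T = a₁ ⊗ b₁ ⊗ c₁ + a₂ ⊗ b₂ ⊗ c₂ then each S_k = c₁[k]·a₁b₁ᵀ + c₂[k]·a₂b₂ᵀ. S₀ and S₁ are linearly independent, so a₁b₁ᵀ and a₂b₂ᵀ must span the same plane of matrices: they are the rank-1 matrices of the form x·S₀ + y·S₁.
The 2×2 minor of x·S₀ + y·S₁ on rows {0,1}, columns {0,1} is −12·x² + 30·xy − 12·y² = (-6)·(x − 2·y)(2·x − y), vanishing at (x:y) = (2:1) and (1:2).
M₁ = 2·S₀ + S₁ = [[-27, 9, 0], [-9, 3, 0]] = (-3)·[3, 1][3, -1, 0]ᵀ and M₂ = S₀ + 2·S₁ = [[18, 0, 27], [0, 0, 0]] = 9·[1, 0][2, 0, 3]ᵀ, so take a₁ = [3, 1], b₁ = [3, -1, 0], a₂ = [1, 0], b₂ = [2, 0, 3].
Each slice is an integer combination of E₁ = a₁b₁ᵀ and E₂ = a₂b₂ᵀ: S₀ = −2·E₁ − 3·E₂, S₁ = E₁ + 6·E₂, S₂ = −3·E₁ + 6·E₂; reading off coefficients, c₁ = [-2, 1, -3] and c₂ = [-3, 6, 6].
Hence T = [3, 1] ⊗ [3, -1, 0] ⊗ [-2, 1, -3] + [1, 0] ⊗ [2, 0, 3] ⊗ [-3, 6, 6], so rank(T) ≤ 2.
These bounds meet, so rank(T) = 2.
Check entry T[1,1,2] = 3: (1)·(-1)·(-3) + (0)·(0)·(6) = 3.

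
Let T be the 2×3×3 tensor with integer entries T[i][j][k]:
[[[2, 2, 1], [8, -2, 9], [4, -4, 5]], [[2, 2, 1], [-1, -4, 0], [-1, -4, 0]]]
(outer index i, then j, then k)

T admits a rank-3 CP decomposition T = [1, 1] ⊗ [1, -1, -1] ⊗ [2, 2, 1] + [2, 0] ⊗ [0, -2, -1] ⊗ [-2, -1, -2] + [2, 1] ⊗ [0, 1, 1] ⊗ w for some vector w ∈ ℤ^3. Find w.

w = [1, -2, 1]

Subtract the known terms from T to get the rank-1 residual R = [2, 1] ⊗ [0, 1, 1] ⊗ w, so R[i,j,k] = a[i]·b[j]·w[k]. Pick indices with nonzero a[0]·b[1] = (2)·(1) = 2. Only the fibre through (0,1,·) is needed: R[0,1,:] = T[0,1,:] − Σₗ aₗ[0]bₗ[1]cₗ = [8, -2, 9] − (1)·(-1)·[2, 2, 1] − (2)·(-2)·[-2, -1, -2] = [2, -4, 2]. Then w[k] = R[0,1,k] / 2 for each k, giving w = [2, -4, 2] / 2 = [1, -2, 1].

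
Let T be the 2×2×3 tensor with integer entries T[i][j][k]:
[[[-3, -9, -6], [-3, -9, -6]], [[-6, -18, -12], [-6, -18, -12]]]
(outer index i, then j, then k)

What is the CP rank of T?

1

Lower bound: T ≠ 0 (e.g. T[0,0,0] = -3), so rank(T) ≥ 1.
Upper bound: if T = a (x) b (x) c then every fibre of T is a multiple of the corresponding factor, so read the factors off the fibres through the nonzero entry T[0,0,0] = -3.
The mode-1 fibre T[:,0,0] = [-3, -6] gives a = (1, 2) (primitive direction); the mode-2 fibre T[0,:,0] = [-3, -3] gives b = (1, 1); then c[k] = T[0,0,k] / (a[0]·b[0]) = [-3, -9, -6] / 1 = (-3, -9, -6).
Expanding (1, 2) (x) (1, 1) (x) (-3, -9, -6) reproduces all 12 entries of T, so T = (1, 2) (x) (1, 1) (x) (-3, -9, -6) and rank(T) ≤ 1.
These bounds meet, so rank(T) = 1.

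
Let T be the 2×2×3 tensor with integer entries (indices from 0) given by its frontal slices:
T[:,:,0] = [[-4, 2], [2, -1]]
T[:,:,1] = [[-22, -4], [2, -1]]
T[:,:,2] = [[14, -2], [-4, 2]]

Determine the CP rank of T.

2

Lower bound: the mode-2 unfolding of T (rows indexed by j, columns by (i,k) = (0,0), (0,1), (0,2), (1,0), (1,1), (1,2)) is [[-4, -22, 14, 2, 2, -4], [2, -4, -2, -1, -1, 2]].
There the 2×2 minor on rows j ∈ {0, 1}, columns (i,k) ∈ {(0,0), (0,1)} is det [[-4, -22], [2, -4]] = 60 ≠ 0, so this unfolding has rank ≥ 2; CP rank is at least every unfolding rank, so rank(T) ≥ 2. (This is only a lower bound: in general the CP rank may exceed every unfolding rank, so we still need to exhibit 2 rank-1 terms summing to T.)
Upper bound — finding two terms. Write S_k = T[:,:,k] for the frontal slices: S₀ = [[-4, 2], [2, -1]], S₁ = [[-22, -4], [2, -1]], S₂ = [[14, -2], [-4, 2]].
If T = a₁ ⊗ b₁ ⊗ c₁ + a₂ ⊗ b₂ ⊗ c₂ then each S_k = c₁[k]·a₁b₁ᵀ + c₂[k]·a₂b₂ᵀ. S₀ and S₁ are linearly independent, so a₁b₁ᵀ and a₂b₂ᵀ must span the same plane of matrices: they are the rank-1 matrices of the form x·S₀ + y·S₁.
det(x·S₀ + y·S₁) is 30·xy + 30·y² = 30·(y)(x + y), vanishing at (x:y) = (1:0) and (1:-1).
M₁ = S₀ = [[-4, 2], [2, -1]] = −[2, -1][2, -1]ᵀ and M₂ = S₀ − S₁ = [[18, 6], [0, 0]] = 6·[1, 0][3, 1]ᵀ, so take a₁ = [2, -1], b₁ = [2, -1], a₂ = [1, 0], b₂ = [3, 1].
Each slice is an integer combination of E₁ = a₁b₁ᵀ and E₂ = a₂b₂ᵀ: S₀ = −E₁, S₁ = −E₁ − 6·E₂, S₂ = 2·E₁ + 2·E₂; reading off coefficients, c₁ = [-1, -1, 2] and c₂ = [0, -6, 2].
Hence T = [2, -1] ⊗ [2, -1] ⊗ [-1, -1, 2] + [1, 0] ⊗ [3, 1] ⊗ [0, -6, 2], so rank(T) ≤ 2.
These bounds meet, so rank(T) = 2.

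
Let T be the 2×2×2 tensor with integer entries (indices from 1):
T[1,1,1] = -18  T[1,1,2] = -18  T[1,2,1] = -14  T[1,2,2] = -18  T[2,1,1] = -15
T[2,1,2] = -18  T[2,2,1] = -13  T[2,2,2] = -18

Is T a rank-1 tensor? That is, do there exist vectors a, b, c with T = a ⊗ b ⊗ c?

The mode-3 unfolding of T (rows indexed by k, columns by (i,j) = (1,1), (1,2), (2,1), (2,2)) is [[-18, -14, -15, -13], [-18, -18, -18, -18]].
There the 2×2 minor on rows k ∈ {1, 2}, columns (i,j) ∈ {(1,1), (1,2)} is det [[-18, -14], [-18, -18]] = 72 ≠ 0, so this unfolding has rank ≥ 2; CP rank is at least every unfolding rank, so rank(T) ≥ 2.
In particular rank(T) ≥ 2 > 1, so T is not rank-1.

No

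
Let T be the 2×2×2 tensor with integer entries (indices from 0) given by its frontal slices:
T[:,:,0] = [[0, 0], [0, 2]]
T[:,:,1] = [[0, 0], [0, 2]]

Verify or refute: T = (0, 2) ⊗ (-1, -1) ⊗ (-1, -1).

No

Reconstruct entry (1,0,0) from the claimed factors: Σₗ aₗ[1]bₗ[0]cₗ[0] = (2)·(-1)·(-1) = 2, but T[1,0,0] = 0. The claim is false.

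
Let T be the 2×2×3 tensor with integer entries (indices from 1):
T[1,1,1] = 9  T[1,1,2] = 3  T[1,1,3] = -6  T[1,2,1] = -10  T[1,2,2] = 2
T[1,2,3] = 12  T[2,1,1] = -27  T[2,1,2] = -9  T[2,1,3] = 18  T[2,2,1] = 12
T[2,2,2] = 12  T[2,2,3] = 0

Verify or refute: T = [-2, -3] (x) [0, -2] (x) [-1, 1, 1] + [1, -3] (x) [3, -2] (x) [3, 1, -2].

Reconstruct entry (1,2,3) from the claimed factors: Σₗ aₗ[1]bₗ[2]cₗ[3] = (-2)·(-2)·(1) + (1)·(-2)·(-2) = 8, but T[1,2,3] = 12. The claim is false.

No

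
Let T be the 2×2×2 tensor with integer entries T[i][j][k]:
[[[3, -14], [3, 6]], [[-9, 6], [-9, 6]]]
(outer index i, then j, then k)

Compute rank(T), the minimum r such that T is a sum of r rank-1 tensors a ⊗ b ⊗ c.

Lower bound: the mode-2 unfolding of T (rows indexed by j, columns by (i,k) = (0,0), (0,1), (1,0), (1,1)) is [[3, -14, -9, 6], [3, 6, -9, 6]].
There the 2×2 minor on rows j ∈ {0, 1}, columns (i,k) ∈ {(0,0), (0,1)} is det [[3, -14], [3, 6]] = 60 ≠ 0, so this unfolding has rank ≥ 2; CP rank is at least every unfolding rank, so rank(T) ≥ 2. (This is only a lower bound: in general the CP rank may exceed every unfolding rank, so we still need to exhibit 2 rank-1 terms summing to T.)
Upper bound — finding two terms. Write S_k = T[:,:,k] for the frontal slices: S₀ = [[3, 3], [-9, -9]], S₁ = [[-14, 6], [6, 6]].
If T = a₁ ⊗ b₁ ⊗ c₁ + a₂ ⊗ b₂ ⊗ c₂ then each S_k = c₁[k]·a₁b₁ᵀ + c₂[k]·a₂b₂ᵀ. S₀ and S₁ are linearly independent, so a₁b₁ᵀ and a₂b₂ᵀ must span the same plane of matrices: they are the rank-1 matrices of the form x·S₀ + y·S₁.
det(x·S₀ + y·S₁) is 180·xy − 120·y² = 60·(3·x − 2·y)(y), vanishing at (x:y) = (2:3) and (1:0).
M₁ = 2·S₀ + 3·S₁ = [[-36, 24], [0, 0]] = (-12)·(1, 0)(3, -2)ᵀ and M₂ = S₀ = [[3, 3], [-9, -9]] = 3·(1, -3)(1, 1)ᵀ, so take a₁ = (1, 0), b₁ = (3, -2), a₂ = (1, -3), b₂ = (1, 1).
Each slice is an integer combination of E₁ = a₁b₁ᵀ and E₂ = a₂b₂ᵀ: S₀ = 3·E₂, S₁ = −4·E₁ − 2·E₂; reading off coefficients, c₁ = (0, -4) and c₂ = (3, -2).
Hence T = (1, 0) ⊗ (3, -2) ⊗ (0, -4) + (1, -3) ⊗ (1, 1) ⊗ (3, -2), so rank(T) ≤ 2.
These bounds meet, so rank(T) = 2.

2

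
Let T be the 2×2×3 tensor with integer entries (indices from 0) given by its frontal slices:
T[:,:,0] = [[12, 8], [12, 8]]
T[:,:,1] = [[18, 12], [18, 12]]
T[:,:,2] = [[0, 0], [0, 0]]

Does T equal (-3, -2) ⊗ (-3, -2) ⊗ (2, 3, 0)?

No

Reconstruct entry (0,0,0) from the claimed factors: Σₗ aₗ[0]bₗ[0]cₗ[0] = (-3)·(-3)·(2) = 18, but T[0,0,0] = 12. The claim is false.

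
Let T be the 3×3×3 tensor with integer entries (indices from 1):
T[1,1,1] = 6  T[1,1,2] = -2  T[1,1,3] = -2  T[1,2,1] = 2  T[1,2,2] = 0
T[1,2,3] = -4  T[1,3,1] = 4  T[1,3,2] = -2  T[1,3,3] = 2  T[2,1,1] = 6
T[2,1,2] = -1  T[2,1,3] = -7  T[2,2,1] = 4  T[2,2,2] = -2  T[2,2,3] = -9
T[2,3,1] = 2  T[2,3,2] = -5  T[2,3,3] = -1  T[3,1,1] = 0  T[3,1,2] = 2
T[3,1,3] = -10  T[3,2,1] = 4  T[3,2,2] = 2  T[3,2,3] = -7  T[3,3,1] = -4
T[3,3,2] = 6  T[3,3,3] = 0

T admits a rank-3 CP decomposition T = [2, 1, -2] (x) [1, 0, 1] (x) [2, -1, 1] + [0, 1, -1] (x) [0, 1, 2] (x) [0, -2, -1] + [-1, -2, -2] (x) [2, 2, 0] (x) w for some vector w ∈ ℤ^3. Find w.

Subtract the known terms from T to get the rank-1 residual R = [-1, -2, -2] (x) [2, 2, 0] (x) w, so R[i,j,k] = a[i]·b[j]·w[k]. Pick indices with nonzero a[1]·b[1] = (-1)·(2) = -2. Only the fibre through (1,1,·) is needed: R[1,1,:] = T[1,1,:] − Σₗ aₗ[1]bₗ[1]cₗ = [6, -2, -2] − (2)·(1)·[2, -1, 1] − (0)·(0)·[0, -2, -1] = [2, 0, -4]. Then w[k] = R[1,1,k] / -2 for each k, giving w = [2, 0, -4] / -2 = [-1, 0, 2].

w = [-1, 0, 2]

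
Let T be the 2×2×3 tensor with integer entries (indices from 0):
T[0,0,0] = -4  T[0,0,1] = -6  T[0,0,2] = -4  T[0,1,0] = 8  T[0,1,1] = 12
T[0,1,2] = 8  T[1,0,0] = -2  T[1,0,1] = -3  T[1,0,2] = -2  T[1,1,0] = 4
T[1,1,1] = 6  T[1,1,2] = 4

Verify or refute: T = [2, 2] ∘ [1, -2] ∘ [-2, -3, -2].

No

Reconstruct entry (1,0,0) from the claimed factors: Σₗ aₗ[1]bₗ[0]cₗ[0] = (2)·(1)·(-2) = -4, but T[1,0,0] = -2. The claim is false.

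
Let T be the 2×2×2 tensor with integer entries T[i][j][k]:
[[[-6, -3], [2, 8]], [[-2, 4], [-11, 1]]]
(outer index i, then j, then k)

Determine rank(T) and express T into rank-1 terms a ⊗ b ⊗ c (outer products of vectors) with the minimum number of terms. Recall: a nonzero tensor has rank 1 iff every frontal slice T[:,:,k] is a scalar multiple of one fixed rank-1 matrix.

rank(T) = 2

Lower bound: the mode-2 unfolding of T (rows indexed by j, columns by (i,k) = (0,0), (0,1), (1,0), (1,1)) is [[-6, -3, -2, 4], [2, 8, -11, 1]].
There the 2×2 minor on rows j ∈ {0, 1}, columns (i,k) ∈ {(0,0), (0,1)} is det [[-6, -3], [2, 8]] = -42 ≠ 0, so this unfolding has rank ≥ 2; CP rank is at least every unfolding rank, so rank(T) ≥ 2. (This is only a lower bound: in general the CP rank may exceed every unfolding rank, so we still need to exhibit 2 rank-1 terms summing to T.)
Upper bound — finding two terms. Write S_k = T[:,:,k] for the frontal slices: S₀ = [[-6, 2], [-2, -11]], S₁ = [[-3, 8], [4, 1]].
If T = a₁ ⊗ b₁ ⊗ c₁ + a₂ ⊗ b₂ ⊗ c₂ then each S_k = c₁[k]·a₁b₁ᵀ + c₂[k]·a₂b₂ᵀ. S₀ and S₁ are linearly independent, so a₁b₁ᵀ and a₂b₂ᵀ must span the same plane of matrices: they are the rank-1 matrices of the form x·S₀ + y·S₁.
det(x·S₀ + y·S₁) is 70·x² + 35·xy − 35·y² = 35·(2·x − y)(x + y), vanishing at (x:y) = (1:2) and (1:-1).
M₁ = S₀ + 2·S₁ = [[-12, 18], [6, -9]] = (-3)·[2, -1][2, -3]ᵀ and M₂ = S₀ − S₁ = [[-3, -6], [-6, -12]] = (-3)·[1, 2][1, 2]ᵀ, so take a₁ = [2, -1], b₁ = [2, -3], a₂ = [1, 2], b₂ = [1, 2].
Each slice is an integer combination of E₁ = a₁b₁ᵀ and E₂ = a₂b₂ᵀ: S₀ = −E₁ − 2·E₂, S₁ = −E₁ + E₂; reading off coefficients, c₁ = [-1, -1] and c₂ = [-2, 1].
Hence T = [2, -1] ⊗ [2, -3] ⊗ [-1, -1] + [1, 2] ⊗ [1, 2] ⊗ [-2, 1], so rank(T) ≤ 2.
These bounds meet, so rank(T) = 2.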